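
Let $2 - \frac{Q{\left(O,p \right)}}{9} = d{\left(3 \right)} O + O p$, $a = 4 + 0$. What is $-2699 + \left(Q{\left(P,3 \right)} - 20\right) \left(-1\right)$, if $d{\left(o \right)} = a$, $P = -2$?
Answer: $-2823$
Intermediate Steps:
$a = 4$
$d{\left(o \right)} = 4$
$Q{\left(O,p \right)} = 18 - 36 O - 9 O p$ ($Q{\left(O,p \right)} = 18 - 9 \left(4 O + O p\right) = 18 - \left(36 O + 9 O p\right) = 18 - 36 O - 9 O p$)
$-2699 + \left(Q{\left(P,3 \right)} - 20\right) \left(-1\right) = -2699 + \left(\left(18 - -72 - \left(-18\right) 3\right) - 20\right) \left(-1\right) = -2699 + \left(\left(18 + 72 + 54\right) - 20\right) \left(-1\right) = -2699 + \left(144 - 20\right) \left(-1\right) = -2699 + 124 \left(-1\right) = -2699 - 124 = -2823$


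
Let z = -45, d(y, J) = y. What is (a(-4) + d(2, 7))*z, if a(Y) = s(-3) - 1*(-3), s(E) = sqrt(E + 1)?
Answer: -225 - 45*I*sqrt(2) ≈ -225.0 - 63.64*I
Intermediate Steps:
s(E) = sqrt(1 + E)
a(Y) = 3 + I*sqrt(2) (a(Y) = sqrt(1 - 3) - 1*(-3) = sqrt(-2) + 3 = I*sqrt(2) + 3 = 3 + I*sqrt(2))
(a(-4) + d(2, 7))*z = ((3 + I*sqrt(2)) + 2)*(-45) = (5 + I*sqrt(2))*(-45) = -225 - 45*I*sqrt(2)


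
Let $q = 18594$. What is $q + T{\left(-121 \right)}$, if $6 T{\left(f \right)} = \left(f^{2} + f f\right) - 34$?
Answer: $\frac{70406}{3} \approx 23469.0$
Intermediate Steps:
$T{\left(f \right)} = - \frac{17}{3} + \frac{f^{2}}{3}$ ($T{\left(f \right)} = \frac{\left(f^{2} + f f\right) - 34}{6} = \frac{\left(f^{2} + f^{2}\right) - 34}{6} = \frac{2 f^{2} - 34}{6} = \frac{-34 + 2 f^{2}}{6} = - \frac{17}{3} + \frac{f^{2}}{3}$)
$q + T{\left(-121 \right)} = 18594 - \left(\frac{17}{3} - \frac{\left(-121\right)^{2}}{3}\right) = 18594 + \left(- \frac{17}{3} + \frac{1}{3} \cdot 14641\right) = 18594 + \left(- \frac{17}{3} + \frac{14641}{3}\right) = 18594 + \frac{14624}{3} = \frac{70406}{3}$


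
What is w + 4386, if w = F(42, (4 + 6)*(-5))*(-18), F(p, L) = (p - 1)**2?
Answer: -25872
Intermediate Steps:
F(p, L) = (-1 + p)**2
w = -30258 (w = (-1 + 42)**2*(-18) = 41**2*(-18) = 1681*(-18) = -30258)
w + 4386 = -30258 + 4386 = -25872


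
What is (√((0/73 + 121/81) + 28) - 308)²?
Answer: (2772 - √2389)²/81 ≈ 91548.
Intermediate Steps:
(√((0/73 + 121/81) + 28) - 308)² = (√((0*(1/73) + 121*(1/81)) + 28) - 308)² = (√((0 + 121/81) + 28) - 308)² = (√(121/81 + 28) - 308)² = (√(2389/81) - 308)² = (√2389/9 - 308)² = (-308 + √2389/9)²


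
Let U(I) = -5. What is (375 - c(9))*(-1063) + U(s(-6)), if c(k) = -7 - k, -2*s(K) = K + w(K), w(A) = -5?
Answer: -415638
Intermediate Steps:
s(K) = 5/2 - K/2 (s(K) = -(K - 5)/2 = -(-5 + K)/2 = 5/2 - K/2)
(375 - c(9))*(-1063) + U(s(-6)) = (375 - (-7 - 1*9))*(-1063) - 5 = (375 - (-7 - 9))*(-1063) - 5 = (375 - 1*(-16))*(-1063) - 5 = (375 + 16)*(-1063) - 5 = 391*(-1063) - 5 = -415633 - 5 = -415638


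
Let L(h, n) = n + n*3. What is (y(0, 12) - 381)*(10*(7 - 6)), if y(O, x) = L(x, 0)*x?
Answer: -3810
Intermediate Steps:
L(h, n) = 4*n (L(h, n) = n + 3*n = 4*n)
y(O, x) = 0 (y(O, x) = (4*0)*x = 0*x = 0)
(y(0, 12) - 381)*(10*(7 - 6)) = (0 - 381)*(10*(7 - 6)) = -3810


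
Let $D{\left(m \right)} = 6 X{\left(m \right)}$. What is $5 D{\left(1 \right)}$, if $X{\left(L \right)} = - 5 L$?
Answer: $-150$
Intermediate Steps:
$D{\left(m \right)} = - 30 m$ ($D{\left(m \right)} = 6 \left(- 5 m\right) = - 30 m$)
$5 D{\left(1 \right)} = 5 \left(\left(-30\right) 1\right) = 5 \left(-30\right) = -150$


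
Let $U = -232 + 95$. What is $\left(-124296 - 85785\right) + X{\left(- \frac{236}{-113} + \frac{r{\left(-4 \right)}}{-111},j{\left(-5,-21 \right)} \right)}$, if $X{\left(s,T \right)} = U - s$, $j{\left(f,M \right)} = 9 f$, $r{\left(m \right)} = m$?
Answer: $- \frac{2636791022}{12543} \approx -2.1022 \cdot 10^{5}$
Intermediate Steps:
$U = -137$
$X{\left(s,T \right)} = -137 - s$
$\left(-124296 - 85785\right) + X{\left(- \frac{236}{-113} + \frac{r{\left(-4 \right)}}{-111},j{\left(-5,-21 \right)} \right)} = \left(-124296 - 85785\right) - \left(137 + \frac{4}{111} + \frac{236}{113}\right) = -210081 - \left(137 + \frac{4}{111} + \frac{236}{113}\right) = -210081 - \frac{1745039}{12543} = - \frac{2636791022}{12543}$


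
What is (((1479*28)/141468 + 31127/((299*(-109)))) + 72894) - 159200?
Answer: -33160340080156/384215299 ≈ -86307.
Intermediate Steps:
(((1479*28)/141468 + 31127/((299*(-109)))) + 72894) - 159200 = ((41412*(1/141468) + 31127/(-32591)) + 72894) - 159200 = ((3451/11789 + 31127*(-1/32591)) + 72894) - 159200 = ((3451/11789 - 31127/32591) + 72894) - 159200 = (-254484662/384215299 + 72894) - 159200 = 28006735520644/384215299 - 159200 = -33160340080156/384215299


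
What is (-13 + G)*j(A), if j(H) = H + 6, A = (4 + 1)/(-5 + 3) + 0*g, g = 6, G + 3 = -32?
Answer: -168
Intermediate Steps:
G = -35 (G = -3 - 32 = -35)
A = -5/2 (A = (4 + 1)/(-5 + 3) + 0*6 = 5/(-2) + 0 = 5*(-½) + 0 = -5/2 + 0 = -5/2 ≈ -2.5000)
j(H) = 6 + H
(-13 + G)*j(A) = (-13 - 35)*(6 - 5/2) = -48*7/2 = -168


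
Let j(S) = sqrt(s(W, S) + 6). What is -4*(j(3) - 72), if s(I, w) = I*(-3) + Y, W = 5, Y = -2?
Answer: 288 - 4*I*sqrt(11) ≈ 288.0 - 13.266*I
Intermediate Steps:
s(I, w) = -2 - 3*I (s(I, w) = I*(-3) - 2 = -3*I - 2 = -2 - 3*I)
j(S) = I*sqrt(11) (j(S) = sqrt((-2 - 3*5) + 6) = sqrt((-2 - 15) + 6) = sqrt(-17 + 6) = sqrt(-11) = I*sqrt(11))
-4*(j(3) - 72) = -4*(I*sqrt(11) - 72) = -4*(-72 + I*sqrt(11)) = 288 - 4*I*sqrt(11)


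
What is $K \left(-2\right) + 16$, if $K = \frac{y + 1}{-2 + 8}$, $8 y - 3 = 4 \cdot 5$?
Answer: $\frac{353}{24} \approx 14.708$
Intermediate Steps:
$y = \frac{23}{8}$ ($y = \frac{3}{8} + \frac{4 \cdot 5}{8} = \frac{3}{8} + \frac{1}{8} \cdot 20 = \frac{3}{8} + \frac{5}{2} = \frac{23}{8} \approx 2.875$)
$K = \frac{31}{48}$ ($K = \frac{\frac{23}{8} + 1}{-2 + 8} = \frac{31}{8 \cdot 6} = \frac{31}{8} \cdot \frac{1}{6} = \frac{31}{48} \approx 0.64583$)
$K \left(-2\right) + 16 = \frac{31}{48} \left(-2\right) + 16 = - \frac{31}{24} + 16 = \frac{353}{24}$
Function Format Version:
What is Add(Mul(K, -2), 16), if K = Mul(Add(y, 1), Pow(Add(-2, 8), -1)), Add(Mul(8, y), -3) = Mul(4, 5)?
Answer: Rational(353, 24) ≈ 14.708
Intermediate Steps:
y = Rational(23, 8) (y = Add(Rational(3, 8), Mul(Rational(1, 8), Mul(4, 5))) = Add(Rational(3, 8), Mul(Rational(1, 8), 20)) = Add(Rational(3, 8), Rational(5, 2)) = Rational(23, 8) ≈ 2.8750)
K = Rational(31, 48) (K = Mul(Add(Rational(23, 8), 1), Pow(Add(-2, 8), -1)) = Mul(Rational(31, 8), Pow(6, -1)) = Mul(Rational(31, 8), Rational(1, 6)) = Rational(31, 48) ≈ 0.64583)
Add(Mul(K, -2), 16) = Add(Mul(Rational(31, 48), -2), 16) = Add(Rational(-31, 24), 16) = Rational(353, 24)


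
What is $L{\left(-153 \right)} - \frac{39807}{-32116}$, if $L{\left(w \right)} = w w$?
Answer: $\frac{751843251}{32116} \approx 23410.0$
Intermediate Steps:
$L{\left(w \right)} = w^{2}$
$L{\left(-153 \right)} - \frac{39807}{-32116} = \left(-153\right)^{2} - \frac{39807}{-32116} = 23409 - 39807 \left(- \frac{1}{32116}\right) = 23409 - - \frac{39807}{32116} = 23409 + \frac{39807}{32116} = \frac{751843251}{32116}$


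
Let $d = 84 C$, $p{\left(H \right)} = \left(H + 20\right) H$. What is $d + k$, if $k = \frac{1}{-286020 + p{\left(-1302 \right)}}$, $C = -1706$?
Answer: $- \frac{198210067775}{1383144} \approx -1.433 \cdot 10^{5}$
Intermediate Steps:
$p{\left(H \right)} = H \left(20 + H\right)$ ($p{\left(H \right)} = \left(20 + H\right) H = H \left(20 + H\right)$)
$d = -143304$ ($d = 84 \left(-1706\right) = -143304$)
$k = \frac{1}{1383144}$ ($k = \frac{1}{-286020 - 1302 \left(20 - 1302\right)} = \frac{1}{-286020 - -1669164} = \frac{1}{-286020 + 1669164} = \frac{1}{1383144} \approx 7.2299 \cdot 10^{-7}$)
$d + k = -143304 + \frac{1}{1383144} = - \frac{198210067775}{1383144}$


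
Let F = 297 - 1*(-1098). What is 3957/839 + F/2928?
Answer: 4252167/818864 ≈ 5.1928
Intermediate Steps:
F = 1395 (F = 297 + 1098 = 1395)
3957/839 + F/2928 = 3957/839 + 1395/2928 = 3957*(1/839) + 1395*(1/2928) = 3957/839 + 465/976 = 4252167/818864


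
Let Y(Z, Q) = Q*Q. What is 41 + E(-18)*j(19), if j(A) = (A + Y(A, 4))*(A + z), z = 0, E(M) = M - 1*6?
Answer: -15919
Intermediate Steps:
E(M) = -6 + M (E(M) = M - 6 = -6 + M)
Y(Z, Q) = Q**2
j(A) = A*(16 + A) (j(A) = (A + 4**2)*(A + 0) = (A + 16)*A = (16 + A)*A = A*(16 + A))
41 + E(-18)*j(19) = 41 + (-6 - 18)*(19*(16 + 19)) = 41 - 456*35 = 41 - 24*665 = 41 - 15960 = -15919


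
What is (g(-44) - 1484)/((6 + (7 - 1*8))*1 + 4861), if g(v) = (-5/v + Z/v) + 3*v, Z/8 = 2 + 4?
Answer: -71147/214104 ≈ -0.33230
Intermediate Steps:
Z = 48 (Z = 8*(2 + 4) = 8*6 = 48)
g(v) = 3*v + 43/v (g(v) = (-5/v + 48/v) + 3*v = 43/v + 3*v = 3*v + 43/v)
(g(-44) - 1484)/((6 + (7 - 1*8))*1 + 4861) = ((3*(-44) + 43/(-44)) - 1484)/((6 + (7 - 1*8))*1 + 4861) = ((-132 + 43*(-1/44)) - 1484)/((6 + (7 - 8))*1 + 4861) = ((-132 - 43/44) - 1484)/((6 - 1)*1 + 4861) = (-5851/44 - 1484)/(5*1 + 4861) = -71147/(44*(5 + 4861)) = -71147/44/4866 = -71147/44*1/4866 = -71147/214104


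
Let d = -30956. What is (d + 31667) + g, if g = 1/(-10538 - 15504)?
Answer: 18515861/26042 ≈ 711.00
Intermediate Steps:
g = -1/26042 (g = 1/(-26042) = -1/26042 ≈ -3.8399e-5)
(d + 31667) + g = (-30956 + 31667) - 1/26042 = 711 - 1/26042 = 18515861/26042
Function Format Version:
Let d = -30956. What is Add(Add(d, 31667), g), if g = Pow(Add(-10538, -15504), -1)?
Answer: Rational(18515861, 26042) ≈ 711.00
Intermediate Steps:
g = Rational(-1, 26042) (g = Pow(-26042, -1) = Rational(-1, 26042) ≈ -3.8399e-5)
Add(Add(d, 31667), g) = Add(Add(-30956, 31667), Rational(-1, 26042)) = Add(711, Rational(-1, 26042)) = Rational(18515861, 26042)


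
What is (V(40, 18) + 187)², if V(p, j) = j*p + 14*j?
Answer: 1343281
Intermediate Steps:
V(p, j) = 14*j + j*p
(V(40, 18) + 187)² = (18*(14 + 40) + 187)² = (18*54 + 187)² = (972 + 187)² = 1159² = 1343281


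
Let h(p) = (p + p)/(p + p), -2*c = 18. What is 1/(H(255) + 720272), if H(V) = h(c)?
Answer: 1/720273 ≈ 1.3884e-6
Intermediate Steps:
c = -9 (c = -1/2*18 = -9)
h(p) = 1 (h(p) = (2*p)/((2*p)) = (2*p)*(1/(2*p)) = 1)
H(V) = 1
1/(H(255) + 720272) = 1/(1 + 720272) = 1/720273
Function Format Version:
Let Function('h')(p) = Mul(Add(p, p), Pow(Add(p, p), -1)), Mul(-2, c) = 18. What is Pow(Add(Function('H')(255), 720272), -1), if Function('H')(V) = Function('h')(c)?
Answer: Rational(1, 720273) ≈ 1.3884e-6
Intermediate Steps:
c = -9 (c = Mul(Rational(-1, 2), 18) = -9)
Function('h')(p) = 1 (Function('h')(p) = Mul(Mul(2, p), Pow(Mul(2, p), -1)) = Mul(Mul(2, p), Mul(Rational(1, 2), Pow(p, -1))) = 1)
Function('H')(V) = 1
Pow(Add(Function('H')(255), 720272), -1) = Pow(Add(1, 720272), -1) = Pow(720273, -1) = Rational(1, 720273)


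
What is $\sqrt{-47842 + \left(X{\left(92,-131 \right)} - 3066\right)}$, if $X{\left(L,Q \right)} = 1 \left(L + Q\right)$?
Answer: $i \sqrt{50947} \approx 225.71 i$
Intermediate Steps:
$X{\left(L,Q \right)} = L + Q$
$\sqrt{-47842 + \left(X{\left(92,-131 \right)} - 3066\right)} = \sqrt{-47842 + \left(\left(92 - 131\right) - 3066\right)} = \sqrt{-47842 - 3105} = \sqrt{-50947} = i \sqrt{50947}$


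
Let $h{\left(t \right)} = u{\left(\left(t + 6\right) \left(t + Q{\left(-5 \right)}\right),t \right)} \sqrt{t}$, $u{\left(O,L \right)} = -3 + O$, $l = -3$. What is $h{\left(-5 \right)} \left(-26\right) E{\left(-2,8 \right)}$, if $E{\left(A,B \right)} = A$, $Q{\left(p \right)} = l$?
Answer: $- 572 i \sqrt{5} \approx - 1279.0 i$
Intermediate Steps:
$Q{\left(p \right)} = -3$
$h{\left(t \right)} = \sqrt{t} \left(-3 + \left(-3 + t\right) \left(6 + t\right)\right)$ ($h{\left(t \right)} = \left(-3 + \left(t + 6\right) \left(t - 3\right)\right) \sqrt{t} = \left(-3 + \left(6 + t\right) \left(-3 + t\right)\right) \sqrt{t} = \left(-3 + \left(-3 + t\right) \left(6 + t\right)\right) \sqrt{t} = \sqrt{t} \left(-3 + \left(-3 + t\right) \left(6 + t\right)\right)$)
$h{\left(-5 \right)} \left(-26\right) E{\left(-2,8 \right)} = \sqrt{-5} \left(-21 + \left(-5\right)^{2} + 3 \left(-5\right)\right) \left(-26\right) \left(-2\right) = i \sqrt{5} \left(-21 + 25 - 15\right) \left(-26\right) \left(-2\right) = i \sqrt{5} \left(-11\right) \left(-26\right) \left(-2\right) = - 11 i \sqrt{5} \left(-26\right) \left(-2\right) = 286 i \sqrt{5} \left(-2\right) = - 572 i \sqrt{5}$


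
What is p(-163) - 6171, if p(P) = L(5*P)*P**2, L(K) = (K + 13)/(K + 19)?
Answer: 8198111/398 ≈ 20598.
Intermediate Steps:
L(K) = (13 + K)/(19 + K)
p(P) = P**2*(13 + 5*P)/(19 + 5*P) (p(P) = ((13 + 5*P)/(19 + 5*P))*P**2 = P**2*(13 + 5*P)/(19 + 5*P))
p(-163) - 6171 = (-163)**2*(13 + 5*(-163))/(19 + 5*(-163)) - 6171 = 26569*(13 - 815)/(19 - 815) - 6171 = 26569*(-802)/(-796) - 6171 = 26569*(-1/796)*(-802) - 6171 = 10654169/398 - 6171 = 8198111/398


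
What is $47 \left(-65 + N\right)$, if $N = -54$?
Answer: $-5593$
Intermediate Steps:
$47 \left(-65 + N\right) = 47 \left(-65 - 54\right) = 47 \left(-119\right) = -5593$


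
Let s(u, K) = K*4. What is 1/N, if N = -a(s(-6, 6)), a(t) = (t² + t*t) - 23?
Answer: -1/1129 ≈ -0.00088574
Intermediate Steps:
s(u, K) = 4*K
a(t) = -23 + 2*t² (a(t) = (t² + t²) - 23 = 2*t² - 23 = -23 + 2*t²)
N = -1129 (N = -(-23 + 2*(4*6)²) = -(-23 + 2*24²) = -(-23 + 2*576) = -(-23 + 1152) = -1*1129 = -1129)
1/N = 1/(-1129) = -1/1129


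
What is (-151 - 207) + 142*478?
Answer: 67518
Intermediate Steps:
(-151 - 207) + 142*478 = -358 + 67876 = 67518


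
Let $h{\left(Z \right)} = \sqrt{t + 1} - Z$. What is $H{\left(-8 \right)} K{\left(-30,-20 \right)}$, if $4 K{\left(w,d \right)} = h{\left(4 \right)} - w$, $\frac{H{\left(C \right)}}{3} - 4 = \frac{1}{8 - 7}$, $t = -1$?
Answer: $\frac{195}{2} \approx 97.5$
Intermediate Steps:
$H{\left(C \right)} = 15$ ($H{\left(C \right)} = 12 + \frac{3}{8 - 7} = 12 + \frac{3}{1} = 12 + 3 \cdot 1 = 12 + 3 = 15$)
$h{\left(Z \right)} = - Z$ ($h{\left(Z \right)} = \sqrt{-1 + 1} - Z = \sqrt{0} - Z = 0 - Z = - Z$)
$K{\left(w,d \right)} = -1 - \frac{w}{4}$ ($K{\left(w,d \right)} = \frac{\left(-1\right) 4 - w}{4} = \frac{-4 - w}{4} = -1 - \frac{w}{4}$)
$H{\left(-8 \right)} K{\left(-30,-20 \right)} = 15 \left(-1 - - \frac{15}{2}\right) = 15 \left(-1 + \frac{15}{2}\right) = 15 \cdot \frac{13}{2} = \frac{195}{2}$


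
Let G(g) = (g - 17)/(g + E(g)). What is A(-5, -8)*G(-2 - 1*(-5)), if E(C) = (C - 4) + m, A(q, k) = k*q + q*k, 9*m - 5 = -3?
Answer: -504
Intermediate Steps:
m = 2/9 (m = 5/9 + (1/9)*(-3) = 5/9 - 1/3 = 2/9 ≈ 0.22222)
A(q, k) = 2*k*q (A(q, k) = k*q + k*q = 2*k*q)
E(C) = -34/9 + C (E(C) = (C - 4) + 2/9 = (-4 + C) + 2/9 = -34/9 + C)
G(g) = (-17 + g)/(-34/9 + 2*g) (G(g) = (g - 17)/(g + (-34/9 + g)) = (-17 + g)/(-34/9 + 2*g))
A(-5, -8)*G(-2 - 1*(-5)) = (2*(-8)*(-5))*(9*(-17 + (-2 - 1*(-5)))/(2*(-17 + 9*(-2 - 1*(-5))))) = 80*(9*(-17 + (-2 + 5))/(2*(-17 + 9*(-2 + 5)))) = 80*(9*(-17 + 3)/(2*(-17 + 9*3))) = 80*((9/2)*(-14)/(-17 + 27)) = 80*((9/2)*(-14)/10) = 80*((9/2)*(1/10)*(-14)) = 80*(-63/10) = -504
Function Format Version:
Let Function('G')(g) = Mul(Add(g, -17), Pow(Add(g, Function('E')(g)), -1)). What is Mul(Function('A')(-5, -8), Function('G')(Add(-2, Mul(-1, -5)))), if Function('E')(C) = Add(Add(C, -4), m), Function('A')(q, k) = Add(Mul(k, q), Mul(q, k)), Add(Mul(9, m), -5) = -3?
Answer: -504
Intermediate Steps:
m = Rational(2, 9) (m = Add(Rational(5, 9), Mul(Rational(1, 9), -3)) = Add(Rational(5, 9), Rational(-1, 3)) = Rational(2, 9) ≈ 0.22222)
Function('A')(q, k) = Mul(2, k, q) (Function('A')(q, k) = Add(Mul(k, q), Mul(k, q)) = Mul(2, k, q))
Function('E')(C) = Add(Rational(-34, 9), C) (Function('E')(C) = Add(Add(C, -4), Rational(2, 9)) = Add(Add(-4, C), Rational(2, 9)) = Add(Rational(-34, 9), C))
Function('G')(g) = Mul(Pow(Add(Rational(-34, 9), Mul(2, g)), -1), Add(-17, g)) (Function('G')(g) = Mul(Add(g, -17), Pow(Add(g, Add(Rational(-34, 9), g)), -1)) = Mul(Add(-17, g), Pow(Add(Rational(-34, 9), Mul(2, g)), -1)) = Mul(Pow(Add(Rational(-34, 9), Mul(2, g)), -1), Add(-17, g)))
Mul(Function('A')(-5, -8), Function('G')(Add(-2, Mul(-1, -5)))) = Mul(Mul(2, -8, -5), Mul(Rational(9, 2), Pow(Add(-17, Mul(9, Add(-2, Mul(-1, -5)))), -1), Add(-17, Add(-2, Mul(-1, -5))))) = Mul(80, Mul(Rational(9, 2), Pow(Add(-17, Mul(9, Add(-2, 5))), -1), Add(-17, Add(-2, 5)))) = Mul(80, Mul(Rational(9, 2), Pow(Add(-17, Mul(9, 3)), -1), Add(-17, 3))) = Mul(80, Mul(Rational(9, 2), Pow(Add(-17, 27), -1), -14)) = Mul(80, Mul(Rational(9, 2), Pow(10, -1), -14)) = Mul(80, Mul(Rational(9, 2), Rational(1, 10), -14)) = Mul(80, Rational(-63, 10)) = -504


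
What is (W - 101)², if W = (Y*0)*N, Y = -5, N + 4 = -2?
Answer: 10201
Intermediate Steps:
N = -6 (N = -4 - 2 = -6)
W = 0 (W = -5*0*(-6) = 0*(-6) = 0)
(W - 101)² = (0 - 101)² = (-101)² = 10201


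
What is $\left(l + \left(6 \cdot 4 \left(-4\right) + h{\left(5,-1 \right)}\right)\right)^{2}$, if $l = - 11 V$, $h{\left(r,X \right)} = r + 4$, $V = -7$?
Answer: $100$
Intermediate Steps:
$h{\left(r,X \right)} = 4 + r$
$l = 77$ ($l = \left(-11\right) \left(-7\right) = 77$)
$\left(l + \left(6 \cdot 4 \left(-4\right) + h{\left(5,-1 \right)}\right)\right)^{2} = \left(77 + \left(6 \cdot 4 \left(-4\right) + \left(4 + 5\right)\right)\right)^{2} = \left(77 + \left(6 \left(-16\right) + 9\right)\right)^{2} = \left(77 + \left(-96 + 9\right)\right)^{2} = \left(77 - 87\right)^{2} = \left(-10\right)^{2} = 100$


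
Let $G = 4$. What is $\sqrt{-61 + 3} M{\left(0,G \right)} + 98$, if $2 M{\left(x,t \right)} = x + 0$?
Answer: $98$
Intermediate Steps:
$M{\left(x,t \right)} = \frac{x}{2}$ ($M{\left(x,t \right)} = \frac{x + 0}{2} = \frac{x}{2}$)
$\sqrt{-61 + 3} M{\left(0,G \right)} + 98 = \sqrt{-61 + 3} \cdot \frac{1}{2} \cdot 0 + 98 = \sqrt{-58} \cdot 0 + 98 = i \sqrt{58} \cdot 0 + 98 = 0 + 98 = 98$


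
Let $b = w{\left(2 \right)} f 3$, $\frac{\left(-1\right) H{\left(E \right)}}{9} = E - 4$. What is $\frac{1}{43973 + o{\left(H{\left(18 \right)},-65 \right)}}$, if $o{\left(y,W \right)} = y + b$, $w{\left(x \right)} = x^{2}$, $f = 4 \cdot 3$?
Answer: $\frac{1}{43991} \approx 2.2732 \cdot 10^{-5}$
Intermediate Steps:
$H{\left(E \right)} = 36 - 9 E$ ($H{\left(E \right)} = - 9 \left(E - 4\right) = - 9 \left(-4 + E\right) = 36 - 9 E$)
$f = 12$
$b = 144$ ($b = 2^{2} \cdot 12 \cdot 3 = 4 \cdot 12 \cdot 3 = 48 \cdot 3 = 144$)
$o{\left(y,W \right)} = 144 + y$ ($o{\left(y,W \right)} = y + 144 = 144 + y$)
$\frac{1}{43973 + o{\left(H{\left(18 \right)},-65 \right)}} = \frac{1}{43973 + \left(144 + \left(36 - 162\right)\right)} = \frac{1}{43973 + \left(144 - 126\right)} = \frac{1}{43973 + 18} = \frac{1}{43991}$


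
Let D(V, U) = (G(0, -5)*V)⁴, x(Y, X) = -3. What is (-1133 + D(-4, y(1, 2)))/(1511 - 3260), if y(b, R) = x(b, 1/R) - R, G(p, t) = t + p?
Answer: -158867/1749 ≈ -90.833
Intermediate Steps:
G(p, t) = p + t
y(b, R) = -3 - R
D(V, U) = 625*V⁴ (D(V, U) = ((0 - 5)*V)⁴ = (-5*V)⁴ = 625*V⁴)
(-1133 + D(-4, y(1, 2)))/(1511 - 3260) = (-1133 + 625*(-4)⁴)/(1511 - 3260) = (-1133 + 625*256)/(-1749) = (-1133 + 160000)*(-1/1749) = 158867*(-1/1749) = -158867/1749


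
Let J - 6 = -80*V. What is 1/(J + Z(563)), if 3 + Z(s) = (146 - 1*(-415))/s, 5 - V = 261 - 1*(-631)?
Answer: 563/39952730 ≈ 1.4092e-5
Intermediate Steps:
V = -887 (V = 5 - (261 - 1*(-631)) = 5 - (261 + 631) = 5 - 1*892 = 5 - 892 = -887)
Z(s) = -3 + 561/s (Z(s) = -3 + (146 - 1*(-415))/s = -3 + (146 + 415)/s = -3 + 561/s)
J = 70966 (J = 6 - 80*(-887) = 6 + 70960 = 70966)
1/(J + Z(563)) = 1/(70966 + (-3 + 561/563)) = 1/(70966 - 1128/563) = 1/(39952730/563) = 563/39952730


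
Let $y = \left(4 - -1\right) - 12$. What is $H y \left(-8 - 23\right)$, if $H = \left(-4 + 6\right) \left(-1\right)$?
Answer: $-434$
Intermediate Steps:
$H = -2$ ($H = 2 \left(-1\right) = -2$)
$y = -7$ ($y = \left(4 + 1\right) - 12 = 5 - 12 = -7$)
$H y \left(-8 - 23\right) = \left(-2\right) \left(-7\right) \left(-8 - 23\right) = 14 \left(-8 - 23\right) = 14 \left(-31\right) = -434$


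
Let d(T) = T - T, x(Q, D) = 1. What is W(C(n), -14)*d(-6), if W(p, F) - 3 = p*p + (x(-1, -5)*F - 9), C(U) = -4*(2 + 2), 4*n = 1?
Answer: 0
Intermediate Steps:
n = 1/4 (n = (1/4)*1 = 1/4 ≈ 0.25000)
C(U) = -16 (C(U) = -4*4 = -16)
W(p, F) = -6 + F + p**2 (W(p, F) = 3 + (p*p + (1*F - 9)) = 3 + (p**2 + (F - 9)) = 3 + (p**2 + (-9 + F)) = 3 + (-9 + F + p**2) = -6 + F + p**2)
d(T) = 0
W(C(n), -14)*d(-6) = (-6 - 14 + (-16)**2)*0 = (-6 - 14 + 256)*0 = 236*0 = 0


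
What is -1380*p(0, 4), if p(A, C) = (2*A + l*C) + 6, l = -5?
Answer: 19320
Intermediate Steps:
p(A, C) = 6 - 5*C + 2*A (p(A, C) = (2*A - 5*C) + 6 = (-5*C + 2*A) + 6 = 6 - 5*C + 2*A)
-1380*p(0, 4) = -1380*(6 - 5*4 + 2*0) = -1380*(6 - 20 + 0) = -1380*(-14) = 19320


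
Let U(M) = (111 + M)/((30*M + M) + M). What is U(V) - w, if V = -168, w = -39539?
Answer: 70853907/1792 ≈ 39539.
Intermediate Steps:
U(M) = (111 + M)/(32*M) (U(M) = (111 + M)/(31*M + M) = (111 + M)/((32*M)) = (111 + M)*(1/(32*M)) = (111 + M)/(32*M))
U(V) - w = (1/32)*(111 - 168)/(-168) - 1*(-39539) = (1/32)*(-1/168)*(-57) + 39539 = 19/1792 + 39539 = 70853907/1792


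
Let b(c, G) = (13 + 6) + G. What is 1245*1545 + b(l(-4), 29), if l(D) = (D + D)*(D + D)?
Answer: 1923573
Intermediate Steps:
l(D) = 4*D² (l(D) = (2*D)*(2*D) = 4*D²)
b(c, G) = 19 + G
1245*1545 + b(l(-4), 29) = 1245*1545 + (19 + 29) = 1923525 + 48 = 1923573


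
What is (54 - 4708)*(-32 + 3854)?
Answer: -17787588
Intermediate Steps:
(54 - 4708)*(-32 + 3854) = -4654*3822 = -17787588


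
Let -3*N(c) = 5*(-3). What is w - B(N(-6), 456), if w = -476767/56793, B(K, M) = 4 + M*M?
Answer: -11810013187/56793 ≈ -2.0795e+5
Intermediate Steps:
N(c) = 5 (N(c) = -5*(-3)/3 = -1/3*(-15) = 5)
B(K, M) = 4 + M**2
w = -476767/56793 (w = -476767*1/56793 = -476767/56793 ≈ -8.3948)
w - B(N(-6), 456) = -476767/56793 - (4 + 456**2) = -476767/56793 - (4 + 207936) = -476767/56793 - 1*207940 = -476767/56793 - 207940 = -11810013187/56793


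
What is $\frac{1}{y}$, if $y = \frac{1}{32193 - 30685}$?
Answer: $1508$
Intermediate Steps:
$y = \frac{1}{1508} \approx 0.00066313$
$\frac{1}{y} = \frac{1}{\frac{1}{1508}} = 1508$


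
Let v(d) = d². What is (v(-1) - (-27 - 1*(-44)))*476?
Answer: -7616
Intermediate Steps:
(v(-1) - (-27 - 1*(-44)))*476 = ((-1)² - (-27 - 1*(-44)))*476 = (1 - (-27 + 44))*476 = (1 - 1*17)*476 = (1 - 17)*476 = -16*476 = -7616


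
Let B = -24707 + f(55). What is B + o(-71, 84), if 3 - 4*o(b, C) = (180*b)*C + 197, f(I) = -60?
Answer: 487129/2 ≈ 2.4356e+5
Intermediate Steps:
o(b, C) = -97/2 - 45*C*b (o(b, C) = ¾ - ((180*b)*C + 197)/4 = ¾ - (180*C*b + 197)/4 = ¾ - (197 + 180*C*b)/4 = ¾ + (-197/4 - 45*C*b) = -97/2 - 45*C*b)
B = -24767 (B = -24707 - 60 = -24767)
B + o(-71, 84) = -24767 + (-97/2 - 45*84*(-71)) = -24767 + (-97/2 + 268380) = -24767 + 536663/2 = 487129/2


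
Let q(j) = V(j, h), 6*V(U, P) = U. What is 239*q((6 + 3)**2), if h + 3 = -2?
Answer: 6453/2 ≈ 3226.5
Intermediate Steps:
h = -5 (h = -3 - 2 = -5)
V(U, P) = U/6
q(j) = j/6
239*q((6 + 3)**2) = 239*((6 + 3)**2/6) = 239*((1/6)*9**2) = 239*((1/6)*81) = 239*(27/2) = 6453/2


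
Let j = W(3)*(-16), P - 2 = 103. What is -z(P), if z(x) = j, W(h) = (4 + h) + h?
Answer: 160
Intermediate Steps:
P = 105 (P = 2 + 103 = 105)
W(h) = 4 + 2*h
j = -160 (j = (4 + 2*3)*(-16) = (4 + 6)*(-16) = 10*(-16) = -160)
z(x) = -160
-z(P) = -1*(-160) = 160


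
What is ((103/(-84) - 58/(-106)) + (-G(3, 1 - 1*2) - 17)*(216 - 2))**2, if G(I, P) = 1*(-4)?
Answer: 153474610149169/19820304 ≈ 7.7433e+6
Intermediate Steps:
G(I, P) = -4
((103/(-84) - 58/(-106)) + (-G(3, 1 - 1*2) - 17)*(216 - 2))**2 = ((103/(-84) - 58/(-106)) + (-1*(-4) - 17)*(216 - 2))**2 = ((103*(-1/84) - 58*(-1/106)) + (4 - 17)*214)**2 = ((-103/84 + 29/53) - 13*214)**2 = (-3023/4452 - 2782)**2 = (-12388487/4452)**2 = 153474610149169/19820304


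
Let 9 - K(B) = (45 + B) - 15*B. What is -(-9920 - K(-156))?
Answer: 7700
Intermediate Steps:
K(B) = -36 + 14*B (K(B) = 9 - ((45 + B) - 15*B) = 9 - (45 - 14*B) = 9 + (-45 + 14*B) = -36 + 14*B)
-(-9920 - K(-156)) = -(-9920 - (-36 + 14*(-156))) = -(-9920 - (-36 - 2184)) = -(-9920 - 1*(-2220)) = -(-9920 + 2220) = -1*(-7700) = 7700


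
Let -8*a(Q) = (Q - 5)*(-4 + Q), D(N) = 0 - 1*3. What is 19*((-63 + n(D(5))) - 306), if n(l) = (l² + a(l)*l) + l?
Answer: -6498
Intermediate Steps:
D(N) = -3 (D(N) = 0 - 3 = -3)
a(Q) = -(-5 + Q)*(-4 + Q)/8 (a(Q) = -(Q - 5)*(-4 + Q)/8 = -(-5 + Q)*(-4 + Q)/8)
n(l) = l + l² + l*(-5/2 - l²/8 + 9*l/8) (n(l) = (l² + (-5/2 - l²/8 + 9*l/8)*l) + l = (l² + l*(-5/2 - l²/8 + 9*l/8)) + l = l + l² + l*(-5/2 - l²/8 + 9*l/8))
19*((-63 + n(D(5))) - 306) = 19*((-63 + (⅛)*(-3)*(-12 - 1*(-3)² + 17*(-3))) - 306) = 19*((-63 + (⅛)*(-3)*(-12 - 1*9 - 51)) - 306) = 19*((-63 + (⅛)*(-3)*(-12 - 9 - 51)) - 306) = 19*((-63 + (⅛)*(-3)*(-72)) - 306) = 19*((-63 + 27) - 306) = 19*(-36 - 306) = 19*(-342) = -6498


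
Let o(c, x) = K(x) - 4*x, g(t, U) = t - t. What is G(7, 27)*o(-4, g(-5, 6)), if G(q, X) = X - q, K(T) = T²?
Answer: 0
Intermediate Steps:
g(t, U) = 0
o(c, x) = x² - 4*x
G(7, 27)*o(-4, g(-5, 6)) = (27 - 1*7)*(0*(-4 + 0)) = (27 - 7)*(0*(-4)) = 20*0 = 0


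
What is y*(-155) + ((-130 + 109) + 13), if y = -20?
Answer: 3092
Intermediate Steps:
y = -20 (y = -2*10 = -20)
y*(-155) + ((-130 + 109) + 13) = -20*(-155) + ((-130 + 109) + 13) = 3100 + (-21 + 13) = 3100 - 8 = 3092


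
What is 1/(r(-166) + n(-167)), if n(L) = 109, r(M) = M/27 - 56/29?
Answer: 783/79021 ≈ 0.0099088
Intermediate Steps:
r(M) = -56/29 + M/27 (r(M) = M*(1/27) - 56*1/29 = M/27 - 56/29 = -56/29 + M/27)
1/(r(-166) + n(-167)) = 1/((-56/29 + (1/27)*(-166)) + 109) = 1/((-56/29 - 166/27) + 109) = 1/(-6326/783 + 109) = 1/(79021/783) = 783/79021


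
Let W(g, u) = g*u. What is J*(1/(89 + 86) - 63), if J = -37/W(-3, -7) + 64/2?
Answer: -1400048/735 ≈ -1904.8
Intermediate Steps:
J = 635/21 (J = -37/((-3*(-7))) + 64/2 = -37/21 + 64*(½) = -37*1/21 + 32 = -37/21 + 32 = 635/21 ≈ 30.238)
J*(1/(89 + 86) - 63) = 635*(1/(89 + 86) - 63)/21 = 635*(1/175 - 63)/21 = (635/21)*(-11024/175) = -1400048/735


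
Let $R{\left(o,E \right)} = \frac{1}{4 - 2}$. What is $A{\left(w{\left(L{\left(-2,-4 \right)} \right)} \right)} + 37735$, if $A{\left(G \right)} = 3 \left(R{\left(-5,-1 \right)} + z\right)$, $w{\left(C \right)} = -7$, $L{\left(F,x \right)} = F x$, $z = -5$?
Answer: $\frac{75443}{2} \approx 37722.0$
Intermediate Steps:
$R{\left(o,E \right)} = \frac{1}{2}$
$A{\left(G \right)} = - \frac{27}{2}$ ($A{\left(G \right)} = 3 \left(\frac{1}{2} - 5\right) = 3 \left(- \frac{9}{2}\right) = - \frac{27}{2}$)
$A{\left(w{\left(L{\left(-2,-4 \right)} \right)} \right)} + 37735 = - \frac{27}{2} + 37735 = \frac{75443}{2}$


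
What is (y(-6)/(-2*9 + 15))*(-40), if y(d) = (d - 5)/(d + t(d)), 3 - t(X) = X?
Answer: -440/9 ≈ -48.889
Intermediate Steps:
t(X) = 3 - X
y(d) = -5/3 + d/3 (y(d) = (d - 5)/(d + (3 - d)) = (-5 + d)/3 = (-5 + d)*(1/3) = -5/3 + d/3)
(y(-6)/(-2*9 + 15))*(-40) = ((-5/3 + (1/3)*(-6))/(-2*9 + 15))*(-40) = ((-5/3 - 2)/(-18 + 15))*(-40) = (-11/3/(-3))*(-40) = -1/3*(-11/3)*(-40) = (11/9)*(-40) = -440/9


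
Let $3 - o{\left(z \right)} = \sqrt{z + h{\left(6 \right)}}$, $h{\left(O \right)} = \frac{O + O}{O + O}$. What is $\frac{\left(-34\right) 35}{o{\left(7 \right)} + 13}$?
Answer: $- \frac{2380}{31} - \frac{595 \sqrt{2}}{62} \approx -90.346$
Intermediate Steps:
$h{\left(O \right)} = 1$ ($h{\left(O \right)} = \frac{2 O}{2 O} = 2 O \frac{1}{2 O} = 1$)
$o{\left(z \right)} = 3 - \sqrt{1 + z}$ ($o{\left(z \right)} = 3 - \sqrt{z + 1} = 3 - \sqrt{1 + z}$)
$\frac{\left(-34\right) 35}{o{\left(7 \right)} + 13} = \frac{\left(-34\right) 35}{\left(3 - \sqrt{1 + 7}\right) + 13} = - \frac{1190}{\left(3 - \sqrt{8}\right) + 13} = - \frac{1190}{\left(3 - 2 \sqrt{2}\right) + 13} = - \frac{1190}{16 - 2 \sqrt{2}}$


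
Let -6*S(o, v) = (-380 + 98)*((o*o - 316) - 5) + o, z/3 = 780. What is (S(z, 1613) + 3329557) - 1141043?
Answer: 259526237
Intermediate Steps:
z = 2340 (z = 3*780 = 2340)
S(o, v) = -15087 + 47*o² - o/6 (S(o, v) = -((-380 + 98)*((o*o - 316) - 5) + o)/6 = -(-282*((o² - 316) - 5) + o)/6 = -(-282*((-316 + o²) - 5) + o)/6 = -(-282*(-321 + o²) + o)/6 = -((90522 - 282*o²) + o)/6 = -(90522 + o - 282*o²)/6 = -15087 + 47*o² - o/6)
(S(z, 1613) + 3329557) - 1141043 = ((-15087 + 47*2340² - ⅙*2340) + 3329557) - 1141043 = ((-15087 + 47*5475600 - 390) + 3329557) - 1141043 = ((-15087 + 257353200 - 390) + 3329557) - 1141043 = (257337723 + 3329557) - 1141043 = 260667280 - 1141043 = 259526237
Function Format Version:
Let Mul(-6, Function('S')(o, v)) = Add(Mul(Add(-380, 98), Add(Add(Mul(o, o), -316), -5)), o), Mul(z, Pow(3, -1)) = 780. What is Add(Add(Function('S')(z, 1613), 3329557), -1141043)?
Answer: 259526237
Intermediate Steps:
z = 2340 (z = Mul(3, 780) = 2340)
Function('S')(o, v) = Add(-15087, Mul(47, Pow(o, 2)), Mul(Rational(-1, 6), o)) (Function('S')(o, v) = Mul(Rational(-1, 6), Add(Mul(Add(-380, 98), Add(Add(Mul(o, o), -316), -5)), o)) = Mul(Rational(-1, 6), Add(Mul(-282, Add(Add(Pow(o, 2), -316), -5)), o)) = Mul(Rational(-1, 6), Add(Mul(-282, Add(Add(-316, Pow(o, 2)), -5)), o)) = Mul(Rational(-1, 6), Add(Mul(-282, Add(-321, Pow(o, 2))), o)) = Mul(Rational(-1, 6), Add(Add(90522, Mul(-282, Pow(o, 2))), o)) = Mul(Rational(-1, 6), Add(90522, o, Mul(-282, Pow(o, 2)))) = Add(-15087, Mul(47, Pow(o, 2)), Mul(Rational(-1, 6), o)))
Add(Add(Function('S')(z, 1613), 3329557), -1141043) = Add(Add(Add(-15087, Mul(47, Pow(2340, 2)), Mul(Rational(-1, 6), 2340)), 3329557), -1141043) = Add(Add(Add(-15087, Mul(47, 5475600), -390), 3329557), -1141043) = Add(Add(Add(-15087, 257353200, -390), 3329557), -1141043) = Add(Add(257337723, 3329557), -1141043) = Add(260667280, -1141043) = 259526237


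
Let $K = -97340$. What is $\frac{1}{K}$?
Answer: $- \frac{1}{97340} \approx -1.0273 \cdot 10^{-5}$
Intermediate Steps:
$\frac{1}{K} = \frac{1}{-97340} = - \frac{1}{97340}$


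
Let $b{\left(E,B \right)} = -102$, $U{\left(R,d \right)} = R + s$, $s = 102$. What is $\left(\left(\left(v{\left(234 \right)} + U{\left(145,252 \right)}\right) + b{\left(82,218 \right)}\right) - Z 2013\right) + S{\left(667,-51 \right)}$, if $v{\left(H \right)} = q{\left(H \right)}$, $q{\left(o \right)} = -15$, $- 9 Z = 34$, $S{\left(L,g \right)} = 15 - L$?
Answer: $\frac{21248}{3} \approx 7082.7$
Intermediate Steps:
$U{\left(R,d \right)} = 102 + R$ ($U{\left(R,d \right)} = R + 102 = 102 + R$)
$Z = - \frac{34}{9}$ ($Z = \left(- \frac{1}{9}\right) 34 = - \frac{34}{9} \approx -3.7778$)
$v{\left(H \right)} = -15$
$\left(\left(\left(v{\left(234 \right)} + U{\left(145,252 \right)}\right) + b{\left(82,218 \right)}\right) - Z 2013\right) + S{\left(667,-51 \right)} = \left(\left(\left(-15 + \left(102 + 145\right)\right) - 102\right) - \left(- \frac{34}{9}\right) 2013\right) + \left(15 - 667\right) = \left(\left(\left(-15 + 247\right) - 102\right) - - \frac{22814}{3}\right) + \left(15 - 667\right) = \left(\left(232 - 102\right) + \frac{22814}{3}\right) - 652 = \left(130 + \frac{22814}{3}\right) - 652 = \frac{23204}{3} - 652 = \frac{21248}{3}$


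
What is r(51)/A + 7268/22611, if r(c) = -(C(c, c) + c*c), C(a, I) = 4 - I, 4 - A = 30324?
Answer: 139057127/342782760 ≈ 0.40567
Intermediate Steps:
A = -30320 (A = 4 - 1*30324 = 4 - 30324 = -30320)
r(c) = -4 + c - c² (r(c) = -((4 - c) + c*c) = -((4 - c) + c²) = -(4 + c² - c) = -4 + c - c²)
r(51)/A + 7268/22611 = (-4 + 51 - 1*51²)/(-30320) + 7268/22611 = (-4 + 51 - 1*2601)*(-1/30320) + 7268*(1/22611) = (-4 + 51 - 2601)*(-1/30320) + 7268/22611 = -2554*(-1/30320) + 7268/22611 = 1277/15160 + 7268/22611 = 139057127/342782760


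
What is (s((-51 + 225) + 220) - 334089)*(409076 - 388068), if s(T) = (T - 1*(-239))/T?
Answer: -1382646068232/197 ≈ -7.0185e+9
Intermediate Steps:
s(T) = (239 + T)/T (s(T) = (T + 239)/T = (239 + T)/T)
(s((-51 + 225) + 220) - 334089)*(409076 - 388068) = ((239 + ((-51 + 225) + 220))/((-51 + 225) + 220) - 334089)*(409076 - 388068) = ((239 + (174 + 220))/(174 + 220) - 334089)*21008 = ((239 + 394)/394 - 334089)*21008 = ((1/394)*633 - 334089)*21008 = (633/394 - 334089)*21008 = -131630433/394*21008 = -1382646068232/197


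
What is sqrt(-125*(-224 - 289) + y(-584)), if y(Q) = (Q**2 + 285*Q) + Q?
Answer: sqrt(238157) ≈ 488.01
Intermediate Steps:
y(Q) = Q**2 + 286*Q
sqrt(-125*(-224 - 289) + y(-584)) = sqrt(-125*(-224 - 289) - 584*(286 - 584)) = sqrt(-125*(-513) - 584*(-298)) = sqrt(64125 + 174032) = sqrt(238157)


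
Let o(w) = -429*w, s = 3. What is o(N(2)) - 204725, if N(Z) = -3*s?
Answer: -200864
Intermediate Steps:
N(Z) = -9 (N(Z) = -3*3 = -9)
o(N(2)) - 204725 = -429*(-9) - 204725 = 3861 - 204725 = -200864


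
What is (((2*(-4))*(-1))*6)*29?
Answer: 1392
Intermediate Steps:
(((2*(-4))*(-1))*6)*29 = (-8*(-1)*6)*29 = (8*6)*29 = 48*29 = 1392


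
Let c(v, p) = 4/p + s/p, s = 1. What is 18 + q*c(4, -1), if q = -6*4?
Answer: 138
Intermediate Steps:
q = -24
c(v, p) = 5/p (c(v, p) = 4/p + 1/p = 5/p)
18 + q*c(4, -1) = 18 - 120/(-1) = 18 - 120*(-1) = 18 - 24*(-5) = 18 + 120 = 138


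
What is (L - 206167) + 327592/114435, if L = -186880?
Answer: -44978005853/114435 ≈ -3.9304e+5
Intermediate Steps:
(L - 206167) + 327592/114435 = (-186880 - 206167) + 327592/114435 = -393047 + 327592*(1/114435) = -393047 + 327592/114435 = -44978005853/114435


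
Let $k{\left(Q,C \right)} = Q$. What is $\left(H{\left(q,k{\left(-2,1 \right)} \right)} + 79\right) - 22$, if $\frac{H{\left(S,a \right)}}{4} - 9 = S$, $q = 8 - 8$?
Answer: $93$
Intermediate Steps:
$q = 0$ ($q = 8 - 8 = 0$)
$H{\left(S,a \right)} = 36 + 4 S$
$\left(H{\left(q,k{\left(-2,1 \right)} \right)} + 79\right) - 22 = \left(\left(36 + 4 \cdot 0\right) + 79\right) - 22 = \left(\left(36 + 0\right) + 79\right) - 22 = \left(36 + 79\right) - 22 = 115 - 22 = 93$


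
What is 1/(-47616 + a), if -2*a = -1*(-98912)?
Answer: -1/97072 ≈ -1.0302e-5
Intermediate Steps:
a = -49456 (a = -(-1)*(-98912)/2 = -1/2*98912 = -49456)
1/(-47616 + a) = 1/(-47616 - 49456) = 1/(-97072) = -1/97072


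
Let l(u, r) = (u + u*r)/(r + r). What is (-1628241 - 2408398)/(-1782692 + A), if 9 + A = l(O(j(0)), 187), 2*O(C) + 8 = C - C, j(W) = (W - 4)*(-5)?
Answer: 754851493/333365463 ≈ 2.2643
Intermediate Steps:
j(W) = 20 - 5*W (j(W) = (-4 + W)*(-5) = 20 - 5*W)
O(C) = -4 (O(C) = -4 + (C - C)/2 = -4 + (1/2)*0 = -4 + 0 = -4)
l(u, r) = (u + r*u)/(2*r) (l(u, r) = (u + r*u)/((2*r)) = (u + r*u)*(1/(2*r)) = (u + r*u)/(2*r))
A = -2059/187 (A = -9 + (1/2)*(-4)*(1 + 187)/187 = -9 + (1/2)*(-4)*(1/187)*188 = -9 - 376/187 = -2059/187 ≈ -11.011)
(-1628241 - 2408398)/(-1782692 + A) = (-1628241 - 2408398)/(-1782692 - 2059/187) = -4036639/(-333365463/187) = -4036639*(-187/333365463) = 754851493/333365463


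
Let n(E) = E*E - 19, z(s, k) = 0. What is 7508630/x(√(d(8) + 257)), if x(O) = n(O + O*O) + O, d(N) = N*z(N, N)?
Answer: 248862278405/2162901772 - 1933472225*√257/2162901772 ≈ 100.73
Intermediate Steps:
d(N) = 0 (d(N) = N*0 = 0)
n(E) = -19 + E² (n(E) = E² - 19 = -19 + E²)
x(O) = -19 + O + (O + O²)² (x(O) = (-19 + (O + O*O)²) + O = (-19 + (O + O²)²) + O = -19 + O + (O + O²)²)
7508630/x(√(d(8) + 257)) = 7508630/(-19 + √(0 + 257) + (√(0 + 257))²*(1 + √(0 + 257))²) = 7508630/(-19 + √257 + (√257)²*(1 + √257)²) = 7508630/(-19 + √257 + 257*(1 + √257)²)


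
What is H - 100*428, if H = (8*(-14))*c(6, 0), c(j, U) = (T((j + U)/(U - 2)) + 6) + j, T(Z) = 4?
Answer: -44592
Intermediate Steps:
c(j, U) = 10 + j (c(j, U) = (4 + 6) + j = 10 + j)
H = -1792 (H = (8*(-14))*(10 + 6) = -112*16 = -1792)
H - 100*428 = -1792 - 100*428 = -1792 - 1*42800 = -1792 - 42800 = -44592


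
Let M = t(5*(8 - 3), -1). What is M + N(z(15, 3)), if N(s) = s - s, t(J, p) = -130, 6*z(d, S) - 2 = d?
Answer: -130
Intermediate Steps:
z(d, S) = ⅓ + d/6
N(s) = 0
M = -130
M + N(z(15, 3)) = -130 + 0 = -130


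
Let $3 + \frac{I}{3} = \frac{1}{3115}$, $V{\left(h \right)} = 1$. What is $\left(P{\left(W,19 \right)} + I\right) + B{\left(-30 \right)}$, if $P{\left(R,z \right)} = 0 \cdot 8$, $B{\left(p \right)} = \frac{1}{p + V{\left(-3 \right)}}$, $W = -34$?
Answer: $- \frac{816043}{90335} \approx -9.0335$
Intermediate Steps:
$B{\left(p \right)} = \frac{1}{1 + p}$ ($B{\left(p \right)} = \frac{1}{p + 1} = \frac{1}{1 + p}$)
$P{\left(R,z \right)} = 0$
$I = - \frac{28032}{3115}$ ($I = -9 + \frac{3}{3115} = - \frac{28032}{3115} \approx -8.999$)
$\left(P{\left(W,19 \right)} + I\right) + B{\left(-30 \right)} = \left(0 - \frac{28032}{3115}\right) + \frac{1}{1 - 30} = - \frac{28032}{3115} + \frac{1}{-29} = - \frac{28032}{3115} - \frac{1}{29} = - \frac{816043}{90335}$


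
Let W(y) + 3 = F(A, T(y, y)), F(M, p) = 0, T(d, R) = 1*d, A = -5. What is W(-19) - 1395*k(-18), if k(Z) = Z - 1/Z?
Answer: 50059/2 ≈ 25030.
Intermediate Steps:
T(d, R) = d
W(y) = -3 (W(y) = -3 + 0 = -3)
W(-19) - 1395*k(-18) = -3 - 1395*(-18 - 1/(-18)) = -3 - 1395*(-18 - 1*(-1/18)) = -3 - 1395*(-18 + 1/18) = -3 - 1395*(-323/18) = -3 + 50065/2 = 50059/2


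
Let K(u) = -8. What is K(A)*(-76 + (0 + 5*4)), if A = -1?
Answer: 448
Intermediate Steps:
K(A)*(-76 + (0 + 5*4)) = -8*(-76 + (0 + 5*4)) = -8*(-76 + (0 + 20)) = -8*(-76 + 20) = -8*(-56) = 448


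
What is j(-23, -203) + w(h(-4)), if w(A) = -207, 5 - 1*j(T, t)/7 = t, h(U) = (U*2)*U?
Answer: 1249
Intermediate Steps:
h(U) = 2*U**2 (h(U) = (2*U)*U = 2*U**2)
j(T, t) = 35 - 7*t
j(-23, -203) + w(h(-4)) = (35 - 7*(-203)) - 207 = (35 + 1421) - 207 = 1456 - 207 = 1249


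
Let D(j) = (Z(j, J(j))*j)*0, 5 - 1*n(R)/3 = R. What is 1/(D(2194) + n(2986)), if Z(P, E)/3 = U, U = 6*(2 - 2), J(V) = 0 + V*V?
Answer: -1/8943 ≈ -0.00011182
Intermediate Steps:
n(R) = 15 - 3*R
J(V) = V**2 (J(V) = 0 + V**2 = V**2)
U = 0 (U = 6*0 = 0)
Z(P, E) = 0 (Z(P, E) = 3*0 = 0)
D(j) = 0 (D(j) = (0*j)*0 = 0*0 = 0)
1/(D(2194) + n(2986)) = 1/(0 + (15 - 3*2986)) = 1/(0 + (15 - 8958)) = 1/(0 - 8943) = 1/(-8943) = -1/8943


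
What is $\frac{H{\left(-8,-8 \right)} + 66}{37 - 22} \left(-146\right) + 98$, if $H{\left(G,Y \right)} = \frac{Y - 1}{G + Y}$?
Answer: $- \frac{4399}{8} \approx -549.88$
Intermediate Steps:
$H{\left(G,Y \right)} = \frac{-1 + Y}{G + Y}$
$\frac{H{\left(-8,-8 \right)} + 66}{37 - 22} \left(-146\right) + 98 = \frac{\frac{-1 - 8}{-8 - 8} + 66}{37 - 22} \left(-146\right) + 98 = \frac{\frac{1}{-16} \left(-9\right) + 66}{15} \left(-146\right) + 98 = \left(\left(- \frac{1}{16}\right) \left(-9\right) + 66\right) \frac{1}{15} \left(-146\right) + 98 = \left(\frac{9}{16} + 66\right) \frac{1}{15} \left(-146\right) + 98 = \frac{1065}{16} \cdot \frac{1}{15} \left(-146\right) + 98 = \frac{71}{16} \left(-146\right) + 98 = - \frac{5183}{8} + 98 = - \frac{4399}{8}$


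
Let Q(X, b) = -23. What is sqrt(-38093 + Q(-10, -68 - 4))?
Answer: 2*I*sqrt(9529) ≈ 195.23*I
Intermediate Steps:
sqrt(-38093 + Q(-10, -68 - 4)) = sqrt(-38093 - 23) = sqrt(-38116) = 2*I*sqrt(9529)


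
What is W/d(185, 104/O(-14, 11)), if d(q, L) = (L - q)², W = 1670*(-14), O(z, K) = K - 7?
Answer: -23380/25281 ≈ -0.92480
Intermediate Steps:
O(z, K) = -7 + K
W = -23380
W/d(185, 104/O(-14, 11)) = -23380/(104/(-7 + 11) - 1*185)² = -23380/(104/4 - 185)² = -23380/(104*(¼) - 185)² = -23380/(26 - 185)² = -23380/((-159)²) = -23380/25281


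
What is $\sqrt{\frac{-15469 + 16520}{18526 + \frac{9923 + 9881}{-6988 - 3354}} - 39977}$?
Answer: $\frac{i \sqrt{10188956147693227993}}{15964674} \approx 199.94 i$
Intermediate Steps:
$\sqrt{\frac{-15469 + 16520}{18526 + \frac{9923 + 9881}{-6988 - 3354}} - 39977} = \sqrt{\frac{1051}{18526 + \frac{19804}{-10342}} - 39977} = \sqrt{\frac{1051}{18526 + 19804 \left(- \frac{1}{10342}\right)} - 39977} = \sqrt{\frac{1051}{18526 - \frac{9902}{5171}} - 39977} = \sqrt{\frac{1051}{\frac{95788044}{5171}} - 39977} = \sqrt{1051 \cdot \frac{5171}{95788044} - 39977} = \sqrt{\frac{5434721}{95788044} - 39977} = \sqrt{- \frac{3829313200267}{95788044}} = \frac{i \sqrt{10188956147693227993}}{15964674}$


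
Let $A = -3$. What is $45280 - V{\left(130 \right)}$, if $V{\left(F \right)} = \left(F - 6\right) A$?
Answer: $45652$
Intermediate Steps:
$V{\left(F \right)} = 18 - 3 F$ ($V{\left(F \right)} = \left(F - 6\right) \left(-3\right) = \left(-6 + F\right) \left(-3\right) = 18 - 3 F$)
$45280 - V{\left(130 \right)} = 45280 - \left(18 - 390\right) = 45280 - -372 = 45280 + 372 = 45652$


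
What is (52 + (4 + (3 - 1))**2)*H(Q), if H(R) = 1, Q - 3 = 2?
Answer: 88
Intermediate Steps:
Q = 5 (Q = 3 + 2 = 5)
(52 + (4 + (3 - 1))**2)*H(Q) = (52 + (4 + (3 - 1))**2)*1 = (52 + (4 + 2)**2)*1 = (52 + 6**2)*1 = (52 + 36)*1 = 88*1 = 88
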